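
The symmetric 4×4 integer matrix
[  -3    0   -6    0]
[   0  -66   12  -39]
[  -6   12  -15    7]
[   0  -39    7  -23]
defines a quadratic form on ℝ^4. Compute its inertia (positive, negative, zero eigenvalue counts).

Answer: (1, 3, 0)

Derivation:
step 0: pivot -3 → sign −
step 1: pivot -66 → sign −
step 2: pivot -9/11 → sign −
step 3: pivot 1/18 → sign +
signature = (1, 3, 0)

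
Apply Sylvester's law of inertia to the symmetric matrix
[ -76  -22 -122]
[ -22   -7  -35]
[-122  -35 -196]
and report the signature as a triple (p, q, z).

step 0: pivot -76 → sign −
step 1: pivot -12/19 → sign −
step 2: row/col 2 already zero → sign 0
signature = (0, 2, 1)

Answer: (0, 2, 1)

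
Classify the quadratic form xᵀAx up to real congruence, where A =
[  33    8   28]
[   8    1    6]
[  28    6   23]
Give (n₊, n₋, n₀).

step 0: pivot 33 → sign +
step 1: pivot -31/33 → sign −
step 2: pivot -3/31 → sign −
signature = (1, 2, 0)

Answer: (1, 2, 0)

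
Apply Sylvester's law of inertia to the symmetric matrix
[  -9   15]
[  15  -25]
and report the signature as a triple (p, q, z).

step 0: pivot -9 → sign −
step 1: row/col 1 already zero → sign 0
signature = (0, 1, 1)

Answer: (0, 1, 1)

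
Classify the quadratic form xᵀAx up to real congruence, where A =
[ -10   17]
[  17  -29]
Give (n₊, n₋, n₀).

step 0: pivot -10 → sign −
step 1: pivot -1/10 → sign −
signature = (0, 2, 0)

Answer: (0, 2, 0)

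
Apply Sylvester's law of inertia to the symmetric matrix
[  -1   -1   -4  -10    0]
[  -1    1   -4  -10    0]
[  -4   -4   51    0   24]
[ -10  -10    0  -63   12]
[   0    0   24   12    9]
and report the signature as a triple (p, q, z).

step 0: pivot -1 → sign −
step 1: pivot 2 → sign +
step 2: pivot 67 → sign +
step 3: pivot 879/67 → sign +
step 4: pivot -3/293 → sign −
signature = (3, 2, 0)

Answer: (3, 2, 0)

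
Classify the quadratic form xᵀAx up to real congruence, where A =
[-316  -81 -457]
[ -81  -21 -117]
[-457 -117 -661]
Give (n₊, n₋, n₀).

step 0: pivot -316 → sign −
step 1: pivot -75/316 → sign −
step 2: row/col 2 already zero → sign 0
signature = (0, 2, 1)

Answer: (0, 2, 1)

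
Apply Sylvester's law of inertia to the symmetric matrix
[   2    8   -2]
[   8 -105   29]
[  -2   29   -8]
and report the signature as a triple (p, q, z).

Answer: (1, 2, 0)

Derivation:
step 0: pivot 2 → sign +
step 1: pivot -137 → sign −
step 2: pivot -1/137 → sign −
signature = (1, 2, 0)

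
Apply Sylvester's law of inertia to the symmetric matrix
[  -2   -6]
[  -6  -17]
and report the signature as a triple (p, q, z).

step 0: pivot -2 → sign −
step 1: pivot 1 → sign +
signature = (1, 1, 0)

Answer: (1, 1, 0)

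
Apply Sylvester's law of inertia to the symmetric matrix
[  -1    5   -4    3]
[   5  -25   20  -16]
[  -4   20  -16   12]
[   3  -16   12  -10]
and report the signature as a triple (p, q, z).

step 0: pivot -1 → sign −
step 1: pivot -1 → sign −
step 2: pivot 1 → sign +
step 3: row/col 3 already zero → sign 0
signature = (1, 2, 1)

Answer: (1, 2, 1)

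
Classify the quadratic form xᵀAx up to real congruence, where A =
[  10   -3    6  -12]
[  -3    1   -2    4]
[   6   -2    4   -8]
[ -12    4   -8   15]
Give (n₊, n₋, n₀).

Answer: (2, 1, 1)

Derivation:
step 0: pivot 10 → sign +
step 1: pivot 1/10 → sign +
step 2: pivot -1 → sign −
step 3: row/col 3 already zero → sign 0
signature = (2, 1, 1)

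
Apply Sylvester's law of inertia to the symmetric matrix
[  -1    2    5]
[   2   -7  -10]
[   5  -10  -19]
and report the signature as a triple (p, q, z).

step 0: pivot -1 → sign −
step 1: pivot -3 → sign −
step 2: pivot 6 → sign +
signature = (1, 2, 0)

Answer: (1, 2, 0)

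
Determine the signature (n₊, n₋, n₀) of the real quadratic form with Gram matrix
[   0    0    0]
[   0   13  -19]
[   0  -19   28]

Answer: (2, 0, 1)

Derivation:
step 0: pivot 13 → sign +
step 1: pivot 3/13 → sign +
step 2: row/col 2 already zero → sign 0
signature = (2, 0, 1)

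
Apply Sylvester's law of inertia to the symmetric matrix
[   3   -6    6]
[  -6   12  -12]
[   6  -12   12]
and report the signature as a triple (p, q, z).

Answer: (1, 0, 2)

Derivation:
step 0: pivot 3 → sign +
step 1: row/col 1 already zero → sign 0
step 2: row/col 2 already zero → sign 0
signature = (1, 0, 2)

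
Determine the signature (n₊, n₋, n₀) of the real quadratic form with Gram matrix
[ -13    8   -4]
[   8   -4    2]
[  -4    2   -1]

step 0: pivot -13 → sign −
step 1: pivot 12/13 → sign +
step 2: row/col 2 already zero → sign 0
signature = (1, 1, 1)

Answer: (1, 1, 1)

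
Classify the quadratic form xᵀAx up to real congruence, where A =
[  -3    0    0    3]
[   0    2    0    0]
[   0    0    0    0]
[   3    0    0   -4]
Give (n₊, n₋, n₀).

Answer: (1, 2, 1)

Derivation:
step 0: pivot -3 → sign −
step 1: pivot 2 → sign +
step 2: pivot -1 → sign −
step 3: row/col 3 already zero → sign 0
signature = (1, 2, 1)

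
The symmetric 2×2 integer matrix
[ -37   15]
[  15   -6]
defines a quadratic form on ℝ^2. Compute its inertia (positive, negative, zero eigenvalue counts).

Answer: (1, 1, 0)

Derivation:
step 0: pivot -37 → sign −
step 1: pivot 3/37 → sign +
signature = (1, 1, 0)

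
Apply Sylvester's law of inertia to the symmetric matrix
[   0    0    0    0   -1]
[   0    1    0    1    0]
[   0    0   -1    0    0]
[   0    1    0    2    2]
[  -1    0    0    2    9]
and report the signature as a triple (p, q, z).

step 0: pivot 1 → sign +
step 1: pivot -1 → sign −
step 2: pivot 1 → sign +
step 3: pivot 5 → sign +
step 4: pivot -1/5 → sign −
signature = (3, 2, 0)

Answer: (3, 2, 0)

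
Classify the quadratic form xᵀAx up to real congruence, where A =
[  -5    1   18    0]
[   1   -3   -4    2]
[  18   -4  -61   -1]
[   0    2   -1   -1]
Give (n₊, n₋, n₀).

Answer: (1, 2, 1)

Derivation:
step 0: pivot -5 → sign −
step 1: pivot -14/5 → sign −
step 2: pivot 27/7 → sign +
step 3: row/col 3 already zero → sign 0
signature = (1, 2, 1)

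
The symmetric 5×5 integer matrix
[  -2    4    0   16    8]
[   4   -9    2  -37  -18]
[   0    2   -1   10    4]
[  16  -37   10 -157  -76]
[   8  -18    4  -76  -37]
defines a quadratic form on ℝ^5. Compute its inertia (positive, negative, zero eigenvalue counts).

Answer: (1, 3, 1)

Derivation:
step 0: pivot -2 → sign −
step 1: pivot -1 → sign −
step 2: pivot 3 → sign +
step 3: pivot -4 → sign −
step 4: row/col 4 already zero → sign 0
signature = (1, 3, 1)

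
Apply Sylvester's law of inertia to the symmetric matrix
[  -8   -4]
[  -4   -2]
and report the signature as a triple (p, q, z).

step 0: pivot -8 → sign −
step 1: row/col 1 already zero → sign 0
signature = (0, 1, 1)

Answer: (0, 1, 1)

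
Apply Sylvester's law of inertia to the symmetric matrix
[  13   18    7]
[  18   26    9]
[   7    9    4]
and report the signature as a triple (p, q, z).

step 0: pivot 13 → sign +
step 1: pivot 14/13 → sign +
step 2: pivot -3/14 → sign −
signature = (2, 1, 0)

Answer: (2, 1, 0)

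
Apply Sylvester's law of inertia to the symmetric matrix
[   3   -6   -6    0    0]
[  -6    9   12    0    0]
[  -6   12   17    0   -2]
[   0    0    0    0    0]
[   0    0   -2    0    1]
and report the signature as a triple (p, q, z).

Answer: (3, 1, 1)

Derivation:
step 0: pivot 3 → sign +
step 1: pivot -3 → sign −
step 2: pivot 5 → sign +
step 3: pivot 1/5 → sign +
step 4: row/col 4 already zero → sign 0
signature = (3, 1, 1)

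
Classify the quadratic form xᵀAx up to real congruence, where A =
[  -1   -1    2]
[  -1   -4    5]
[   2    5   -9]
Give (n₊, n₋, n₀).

Answer: (0, 3, 0)

Derivation:
step 0: pivot -1 → sign −
step 1: pivot -3 → sign −
step 2: pivot -2 → sign −
signature = (0, 3, 0)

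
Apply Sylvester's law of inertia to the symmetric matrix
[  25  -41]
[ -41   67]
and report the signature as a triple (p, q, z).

step 0: pivot 25 → sign +
step 1: pivot -6/25 → sign −
signature = (1, 1, 0)

Answer: (1, 1, 0)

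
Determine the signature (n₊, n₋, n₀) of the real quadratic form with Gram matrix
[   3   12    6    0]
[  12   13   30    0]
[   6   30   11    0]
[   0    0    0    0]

Answer: (2, 1, 1)

Derivation:
step 0: pivot 3 → sign +
step 1: pivot -35 → sign −
step 2: pivot 1/35 → sign +
step 3: row/col 3 already zero → sign 0
signature = (2, 1, 1)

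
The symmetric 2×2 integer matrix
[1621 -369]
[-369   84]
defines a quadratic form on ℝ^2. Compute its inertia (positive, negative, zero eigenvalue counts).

step 0: pivot 1621 → sign +
step 1: pivot 3/1621 → sign +
signature = (2, 0, 0)

Answer: (2, 0, 0)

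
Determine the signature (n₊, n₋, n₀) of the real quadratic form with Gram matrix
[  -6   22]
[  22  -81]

Answer: (0, 2, 0)

Derivation:
step 0: pivot -6 → sign −
step 1: pivot -1/3 → sign −
signature = (0, 2, 0)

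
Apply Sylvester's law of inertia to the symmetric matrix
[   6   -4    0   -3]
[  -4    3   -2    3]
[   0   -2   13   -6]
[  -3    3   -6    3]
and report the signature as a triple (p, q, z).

Answer: (3, 1, 0)

Derivation:
step 0: pivot 6 → sign +
step 1: pivot 1/3 → sign +
step 2: pivot 1 → sign +
step 3: pivot -3/2 → sign −
signature = (3, 1, 0)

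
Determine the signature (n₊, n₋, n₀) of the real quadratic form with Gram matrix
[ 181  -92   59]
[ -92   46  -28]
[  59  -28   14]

step 0: pivot 181 → sign +
step 1: pivot -138/181 → sign −
step 2: pivot -1/23 → sign −
signature = (1, 2, 0)

Answer: (1, 2, 0)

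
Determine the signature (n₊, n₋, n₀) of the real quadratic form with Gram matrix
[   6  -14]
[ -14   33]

step 0: pivot 6 → sign +
step 1: pivot 1/3 → sign +
signature = (2, 0, 0)

Answer: (2, 0, 0)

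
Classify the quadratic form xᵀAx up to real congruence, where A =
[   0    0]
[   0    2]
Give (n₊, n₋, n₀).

step 0: pivot 2 → sign +
step 1: row/col 1 already zero → sign 0
signature = (1, 0, 1)

Answer: (1, 0, 1)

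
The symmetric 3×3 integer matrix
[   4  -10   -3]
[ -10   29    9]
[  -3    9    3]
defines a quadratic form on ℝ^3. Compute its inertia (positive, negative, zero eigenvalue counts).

step 0: pivot 4 → sign +
step 1: pivot 4 → sign +
step 2: pivot 3/16 → sign +
signature = (3, 0, 0)

Answer: (3, 0, 0)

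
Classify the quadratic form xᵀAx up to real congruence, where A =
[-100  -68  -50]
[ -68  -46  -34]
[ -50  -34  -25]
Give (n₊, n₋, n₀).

step 0: pivot -100 → sign −
step 1: pivot 6/25 → sign +
step 2: row/col 2 already zero → sign 0
signature = (1, 1, 1)

Answer: (1, 1, 1)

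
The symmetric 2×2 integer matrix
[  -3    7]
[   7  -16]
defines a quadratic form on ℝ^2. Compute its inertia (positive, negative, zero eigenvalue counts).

step 0: pivot -3 → sign −
step 1: pivot 1/3 → sign +
signature = (1, 1, 0)

Answer: (1, 1, 0)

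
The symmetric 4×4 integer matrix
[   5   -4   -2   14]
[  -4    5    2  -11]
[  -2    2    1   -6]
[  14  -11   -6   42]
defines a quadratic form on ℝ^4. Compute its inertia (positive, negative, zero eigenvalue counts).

step 0: pivot 5 → sign +
step 1: pivot 9/5 → sign +
step 2: pivot 1/9 → sign +
step 3: pivot 1 → sign +
signature = (4, 0, 0)

Answer: (4, 0, 0)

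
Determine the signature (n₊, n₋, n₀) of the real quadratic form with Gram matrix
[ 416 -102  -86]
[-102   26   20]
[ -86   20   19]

Answer: (3, 0, 0)

Derivation:
step 0: pivot 416 → sign +
step 1: pivot 103/104 → sign +
step 2: pivot 3/103 → sign +
signature = (3, 0, 0)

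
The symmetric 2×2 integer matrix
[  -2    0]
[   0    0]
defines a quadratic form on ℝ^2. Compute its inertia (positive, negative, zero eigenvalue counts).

Answer: (0, 1, 1)

Derivation:
step 0: pivot -2 → sign −
step 1: row/col 1 already zero → sign 0
signature = (0, 1, 1)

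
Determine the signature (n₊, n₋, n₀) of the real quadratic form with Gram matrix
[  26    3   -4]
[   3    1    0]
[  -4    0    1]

Answer: (3, 0, 0)

Derivation:
step 0: pivot 26 → sign +
step 1: pivot 17/26 → sign +
step 2: pivot 1/17 → sign +
signature = (3, 0, 0)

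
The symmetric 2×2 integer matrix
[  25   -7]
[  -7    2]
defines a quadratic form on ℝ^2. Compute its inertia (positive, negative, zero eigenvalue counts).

step 0: pivot 25 → sign +
step 1: pivot 1/25 → sign +
signature = (2, 0, 0)

Answer: (2, 0, 0)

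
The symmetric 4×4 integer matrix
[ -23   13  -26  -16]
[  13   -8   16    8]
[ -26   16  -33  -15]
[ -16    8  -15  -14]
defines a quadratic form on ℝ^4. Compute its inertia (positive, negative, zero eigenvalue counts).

Answer: (0, 4, 0)

Derivation:
step 0: pivot -23 → sign −
step 1: pivot -15/23 → sign −
step 2: pivot -1 → sign −
step 3: pivot -1/5 → sign −
signature = (0, 4, 0)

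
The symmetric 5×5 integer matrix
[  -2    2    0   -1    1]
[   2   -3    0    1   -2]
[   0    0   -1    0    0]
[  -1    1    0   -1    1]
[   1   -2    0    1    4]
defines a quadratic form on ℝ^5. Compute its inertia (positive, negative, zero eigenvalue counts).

Answer: (1, 4, 0)

Derivation:
step 0: pivot -2 → sign −
step 1: pivot -1 → sign −
step 2: pivot -1 → sign −
step 3: pivot -1/2 → sign −
step 4: pivot 6 → sign +
signature = (1, 4, 0)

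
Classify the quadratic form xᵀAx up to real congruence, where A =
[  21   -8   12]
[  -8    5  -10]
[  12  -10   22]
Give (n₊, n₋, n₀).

Answer: (3, 0, 0)

Derivation:
step 0: pivot 21 → sign +
step 1: pivot 41/21 → sign +
step 2: pivot 2/41 → sign +
signature = (3, 0, 0)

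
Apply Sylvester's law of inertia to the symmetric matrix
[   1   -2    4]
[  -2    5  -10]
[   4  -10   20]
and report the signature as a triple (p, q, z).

Answer: (2, 0, 1)

Derivation:
step 0: pivot 1 → sign +
step 1: pivot 1 → sign +
step 2: row/col 2 already zero → sign 0
signature = (2, 0, 1)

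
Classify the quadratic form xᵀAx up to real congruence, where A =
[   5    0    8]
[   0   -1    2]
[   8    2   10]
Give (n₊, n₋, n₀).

Answer: (2, 1, 0)

Derivation:
step 0: pivot 5 → sign +
step 1: pivot -1 → sign −
step 2: pivot 6/5 → sign +
signature = (2, 1, 0)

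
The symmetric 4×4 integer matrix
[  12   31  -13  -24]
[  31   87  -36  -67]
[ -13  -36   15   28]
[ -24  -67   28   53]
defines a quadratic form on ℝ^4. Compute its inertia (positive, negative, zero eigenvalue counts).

Answer: (4, 0, 0)

Derivation:
step 0: pivot 12 → sign +
step 1: pivot 83/12 → sign +
step 2: pivot 6/83 → sign +
step 3: pivot 1/2 → sign +
signature = (4, 0, 0)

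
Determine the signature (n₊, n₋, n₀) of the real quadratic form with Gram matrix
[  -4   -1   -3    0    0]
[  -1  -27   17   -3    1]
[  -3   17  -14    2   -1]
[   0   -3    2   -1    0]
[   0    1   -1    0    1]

Answer: (1, 4, 0)

Derivation:
step 0: pivot -4 → sign −
step 1: pivot -107/4 → sign −
step 2: pivot 3/107 → sign +
step 3: pivot -2/3 → sign −
step 4: pivot -3 → sign −
signature = (1, 4, 0)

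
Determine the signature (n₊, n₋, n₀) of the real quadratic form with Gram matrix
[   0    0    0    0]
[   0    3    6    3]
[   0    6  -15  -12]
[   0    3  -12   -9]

Answer: (1, 1, 2)

Derivation:
step 0: pivot 3 → sign +
step 1: pivot -27 → sign −
step 2: row/col 2 already zero → sign 0
step 3: row/col 3 already zero → sign 0
signature = (1, 1, 2)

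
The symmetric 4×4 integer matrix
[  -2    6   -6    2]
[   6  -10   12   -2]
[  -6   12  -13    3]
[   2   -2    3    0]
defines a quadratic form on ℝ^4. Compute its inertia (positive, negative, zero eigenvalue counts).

Answer: (2, 1, 1)

Derivation:
step 0: pivot -2 → sign −
step 1: pivot 8 → sign +
step 2: pivot 1/2 → sign +
step 3: row/col 3 already zero → sign 0
signature = (2, 1, 1)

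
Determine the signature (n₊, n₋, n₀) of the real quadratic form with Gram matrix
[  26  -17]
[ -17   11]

step 0: pivot 26 → sign +
step 1: pivot -3/26 → sign −
signature = (1, 1, 0)

Answer: (1, 1, 0)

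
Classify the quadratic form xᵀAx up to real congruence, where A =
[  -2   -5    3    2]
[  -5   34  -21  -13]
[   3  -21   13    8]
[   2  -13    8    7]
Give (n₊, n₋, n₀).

Answer: (3, 1, 0)

Derivation:
step 0: pivot -2 → sign −
step 1: pivot 93/2 → sign +
step 2: pivot 1/31 → sign +
step 3: pivot 2 → sign +
signature = (3, 1, 0)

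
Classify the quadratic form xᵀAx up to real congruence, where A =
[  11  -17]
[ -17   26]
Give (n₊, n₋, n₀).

step 0: pivot 11 → sign +
step 1: pivot -3/11 → sign −
signature = (1, 1, 0)

Answer: (1, 1, 0)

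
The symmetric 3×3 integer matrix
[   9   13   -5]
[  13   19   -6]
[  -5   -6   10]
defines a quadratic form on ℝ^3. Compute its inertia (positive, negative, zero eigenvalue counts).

Answer: (3, 0, 0)

Derivation:
step 0: pivot 9 → sign +
step 1: pivot 2/9 → sign +
step 2: pivot 1/2 → sign +
signature = (3, 0, 0)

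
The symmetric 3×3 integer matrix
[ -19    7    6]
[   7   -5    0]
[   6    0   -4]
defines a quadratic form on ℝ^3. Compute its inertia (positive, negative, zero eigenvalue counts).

step 0: pivot -19 → sign −
step 1: pivot -46/19 → sign −
step 2: pivot -2/23 → sign −
signature = (0, 3, 0)

Answer: (0, 3, 0)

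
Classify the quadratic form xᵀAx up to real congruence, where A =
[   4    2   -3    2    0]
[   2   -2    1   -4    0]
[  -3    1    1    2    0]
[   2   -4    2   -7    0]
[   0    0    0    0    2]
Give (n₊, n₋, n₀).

Answer: (3, 2, 0)

Derivation:
step 0: pivot 4 → sign +
step 1: pivot -3 → sign −
step 2: pivot 5/6 → sign +
step 3: pivot -1/5 → sign −
step 4: pivot 2 → sign +
signature = (3, 2, 0)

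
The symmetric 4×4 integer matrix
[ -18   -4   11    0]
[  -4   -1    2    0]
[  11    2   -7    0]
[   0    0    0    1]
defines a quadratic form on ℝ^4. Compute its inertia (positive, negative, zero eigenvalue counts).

Answer: (2, 2, 0)

Derivation:
step 0: pivot -18 → sign −
step 1: pivot -1/9 → sign −
step 2: pivot 3/2 → sign +
step 3: pivot 1 → sign +
signature = (2, 2, 0)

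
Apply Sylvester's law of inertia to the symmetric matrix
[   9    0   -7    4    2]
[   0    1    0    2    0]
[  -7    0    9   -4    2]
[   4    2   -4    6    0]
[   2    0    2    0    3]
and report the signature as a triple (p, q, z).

Answer: (3, 1, 1)

Derivation:
step 0: pivot 9 → sign +
step 1: pivot 1 → sign +
step 2: pivot 32/9 → sign +
step 3: pivot -1 → sign −
step 4: row/col 4 already zero → sign 0
signature = (3, 1, 1)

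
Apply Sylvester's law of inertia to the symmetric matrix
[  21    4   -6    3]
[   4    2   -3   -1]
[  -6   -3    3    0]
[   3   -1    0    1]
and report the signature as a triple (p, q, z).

Answer: (3, 1, 0)

Derivation:
step 0: pivot 21 → sign +
step 1: pivot 26/21 → sign +
step 2: pivot -3/2 → sign −
step 3: pivot 1/13 → sign +
signature = (3, 1, 0)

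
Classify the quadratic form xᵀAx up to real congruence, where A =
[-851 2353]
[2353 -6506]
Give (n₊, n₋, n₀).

Answer: (1, 1, 0)

Derivation:
step 0: pivot -851 → sign −
step 1: pivot 3/851 → sign +
signature = (1, 1, 0)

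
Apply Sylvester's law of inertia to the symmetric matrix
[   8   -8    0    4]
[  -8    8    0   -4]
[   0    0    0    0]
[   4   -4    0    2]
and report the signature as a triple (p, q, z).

step 0: pivot 8 → sign +
step 1: row/col 1 already zero → sign 0
step 2: row/col 2 already zero → sign 0
step 3: row/col 3 already zero → sign 0
signature = (1, 0, 3)

Answer: (1, 0, 3)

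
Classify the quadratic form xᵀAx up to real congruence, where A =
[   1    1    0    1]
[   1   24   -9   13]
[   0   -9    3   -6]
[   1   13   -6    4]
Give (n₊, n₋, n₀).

Answer: (2, 1, 1)

Derivation:
step 0: pivot 1 → sign +
step 1: pivot 23 → sign +
step 2: pivot -12/23 → sign −
step 3: row/col 3 already zero → sign 0
signature = (2, 1, 1)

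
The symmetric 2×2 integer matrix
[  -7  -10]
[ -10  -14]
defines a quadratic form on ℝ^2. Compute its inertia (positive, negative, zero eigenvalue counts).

Answer: (1, 1, 0)

Derivation:
step 0: pivot -7 → sign −
step 1: pivot 2/7 → sign +
signature = (1, 1, 0)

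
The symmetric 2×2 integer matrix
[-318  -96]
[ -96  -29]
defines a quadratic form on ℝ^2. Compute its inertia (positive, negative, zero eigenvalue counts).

step 0: pivot -318 → sign −
step 1: pivot -1/53 → sign −
signature = (0, 2, 0)

Answer: (0, 2, 0)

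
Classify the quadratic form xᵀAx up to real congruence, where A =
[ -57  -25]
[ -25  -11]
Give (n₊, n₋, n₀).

step 0: pivot -57 → sign −
step 1: pivot -2/57 → sign −
signature = (0, 2, 0)

Answer: (0, 2, 0)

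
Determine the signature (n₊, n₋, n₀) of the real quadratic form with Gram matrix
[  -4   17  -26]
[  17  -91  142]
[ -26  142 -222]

step 0: pivot -4 → sign −
step 1: pivot -75/4 → sign −
step 2: pivot -2/25 → sign −
signature = (0, 3, 0)

Answer: (0, 3, 0)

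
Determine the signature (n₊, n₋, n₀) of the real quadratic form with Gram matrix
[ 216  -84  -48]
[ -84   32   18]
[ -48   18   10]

step 0: pivot 216 → sign +
step 1: pivot -2/3 → sign −
step 2: row/col 2 already zero → sign 0
signature = (1, 1, 1)

Answer: (1, 1, 1)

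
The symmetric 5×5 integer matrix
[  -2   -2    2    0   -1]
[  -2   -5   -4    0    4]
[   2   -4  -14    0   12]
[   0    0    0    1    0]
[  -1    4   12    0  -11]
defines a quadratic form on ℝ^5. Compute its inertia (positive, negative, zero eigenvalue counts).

step 0: pivot -2 → sign −
step 1: pivot -3 → sign −
step 2: pivot 1 → sign +
step 3: pivot -13/6 → sign −
step 4: pivot 6/13 → sign +
signature = (2, 3, 0)

Answer: (2, 3, 0)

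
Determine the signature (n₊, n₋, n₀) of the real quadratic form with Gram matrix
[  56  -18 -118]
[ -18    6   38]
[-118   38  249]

step 0: pivot 56 → sign +
step 1: pivot 3/14 → sign +
step 2: pivot 1/3 → sign +
signature = (3, 0, 0)

Answer: (3, 0, 0)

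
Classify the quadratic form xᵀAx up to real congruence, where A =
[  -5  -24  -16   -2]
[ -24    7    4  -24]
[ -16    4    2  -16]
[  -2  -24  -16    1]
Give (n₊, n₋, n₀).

Answer: (2, 2, 0)

Derivation:
step 0: pivot -5 → sign −
step 1: pivot 611/5 → sign +
step 2: pivot -138/611 → sign −
step 3: pivot 3/23 → sign +
signature = (2, 2, 0)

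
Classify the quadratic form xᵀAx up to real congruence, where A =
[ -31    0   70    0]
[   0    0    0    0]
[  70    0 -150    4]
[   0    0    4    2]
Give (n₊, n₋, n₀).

Answer: (2, 1, 1)

Derivation:
step 0: pivot -31 → sign −
step 1: pivot 250/31 → sign +
step 2: pivot 2/125 → sign +
step 3: row/col 3 already zero → sign 0
signature = (2, 1, 1)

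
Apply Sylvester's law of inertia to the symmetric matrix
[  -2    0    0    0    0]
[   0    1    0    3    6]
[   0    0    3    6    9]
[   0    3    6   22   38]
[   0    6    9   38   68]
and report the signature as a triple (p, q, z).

step 0: pivot -2 → sign −
step 1: pivot 1 → sign +
step 2: pivot 3 → sign +
step 3: pivot 1 → sign +
step 4: pivot 1 → sign +
signature = (4, 1, 0)

Answer: (4, 1, 0)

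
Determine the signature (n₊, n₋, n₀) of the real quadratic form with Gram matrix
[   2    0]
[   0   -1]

Answer: (1, 1, 0)

Derivation:
step 0: pivot 2 → sign +
step 1: pivot -1 → sign −
signature = (1, 1, 0)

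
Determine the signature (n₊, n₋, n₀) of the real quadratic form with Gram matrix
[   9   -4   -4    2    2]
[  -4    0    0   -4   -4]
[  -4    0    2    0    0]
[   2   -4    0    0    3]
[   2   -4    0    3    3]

step 0: pivot 9 → sign +
step 1: pivot -16/9 → sign −
step 2: pivot 2 → sign +
step 3: pivot -3 → sign −
step 4: row/col 4 already zero → sign 0
signature = (2, 2, 1)

Answer: (2, 2, 1)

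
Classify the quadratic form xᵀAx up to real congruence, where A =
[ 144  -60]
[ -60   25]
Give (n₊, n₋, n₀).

step 0: pivot 144 → sign +
step 1: row/col 1 already zero → sign 0
signature = (1, 0, 1)

Answer: (1, 0, 1)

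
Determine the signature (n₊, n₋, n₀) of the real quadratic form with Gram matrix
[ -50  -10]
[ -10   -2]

step 0: pivot -50 → sign −
step 1: row/col 1 already zero → sign 0
signature = (0, 1, 1)

Answer: (0, 1, 1)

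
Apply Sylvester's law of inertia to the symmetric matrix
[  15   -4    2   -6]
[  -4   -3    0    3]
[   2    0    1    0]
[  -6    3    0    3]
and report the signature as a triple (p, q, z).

step 0: pivot 15 → sign +
step 1: pivot -61/15 → sign −
step 2: pivot 49/61 → sign +
step 3: pivot -6/49 → sign −
signature = (2, 2, 0)

Answer: (2, 2, 0)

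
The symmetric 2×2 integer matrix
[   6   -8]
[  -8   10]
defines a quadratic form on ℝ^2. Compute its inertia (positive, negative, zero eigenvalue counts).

Answer: (1, 1, 0)

Derivation:
step 0: pivot 6 → sign +
step 1: pivot -2/3 → sign −
signature = (1, 1, 0)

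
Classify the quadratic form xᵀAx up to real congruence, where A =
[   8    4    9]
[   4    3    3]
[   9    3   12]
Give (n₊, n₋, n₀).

step 0: pivot 8 → sign +
step 1: pivot 1 → sign +
step 2: pivot -3/8 → sign −
signature = (2, 1, 0)

Answer: (2, 1, 0)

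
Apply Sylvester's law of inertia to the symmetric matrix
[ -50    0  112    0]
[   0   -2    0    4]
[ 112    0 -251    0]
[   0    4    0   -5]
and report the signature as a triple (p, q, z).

Answer: (1, 3, 0)

Derivation:
step 0: pivot -50 → sign −
step 1: pivot -2 → sign −
step 2: pivot -3/25 → sign −
step 3: pivot 3 → sign +
signature = (1, 3, 0)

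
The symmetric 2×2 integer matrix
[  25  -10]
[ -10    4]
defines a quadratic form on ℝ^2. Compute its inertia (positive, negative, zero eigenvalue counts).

Answer: (1, 0, 1)

Derivation:
step 0: pivot 25 → sign +
step 1: row/col 1 already zero → sign 0
signature = (1, 0, 1)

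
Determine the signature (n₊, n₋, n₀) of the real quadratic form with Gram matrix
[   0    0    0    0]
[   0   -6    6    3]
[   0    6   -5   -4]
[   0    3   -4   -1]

step 0: pivot -6 → sign −
step 1: pivot 1 → sign +
step 2: pivot -1/2 → sign −
step 3: row/col 3 already zero → sign 0
signature = (1, 2, 1)

Answer: (1, 2, 1)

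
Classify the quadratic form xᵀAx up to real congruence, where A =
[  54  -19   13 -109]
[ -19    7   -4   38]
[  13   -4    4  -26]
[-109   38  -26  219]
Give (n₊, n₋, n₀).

Answer: (3, 1, 0)

Derivation:
step 0: pivot 54 → sign +
step 1: pivot 17/54 → sign +
step 2: pivot -3/17 → sign −
step 3: pivot 3 → sign +
signature = (3, 1, 0)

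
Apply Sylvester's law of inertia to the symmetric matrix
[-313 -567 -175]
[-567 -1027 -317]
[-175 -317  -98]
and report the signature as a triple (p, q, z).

Answer: (1, 2, 0)

Derivation:
step 0: pivot -313 → sign −
step 1: pivot 38/313 → sign +
step 2: pivot -3/19 → sign −
signature = (1, 2, 0)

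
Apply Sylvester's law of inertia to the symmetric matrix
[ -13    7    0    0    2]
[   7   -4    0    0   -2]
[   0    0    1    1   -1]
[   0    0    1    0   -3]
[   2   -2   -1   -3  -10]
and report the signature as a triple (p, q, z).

step 0: pivot -13 → sign −
step 1: pivot -3/13 → sign −
step 2: pivot 1 → sign +
step 3: pivot -1 → sign −
step 4: pivot -3 → sign −
signature = (1, 4, 0)

Answer: (1, 4, 0)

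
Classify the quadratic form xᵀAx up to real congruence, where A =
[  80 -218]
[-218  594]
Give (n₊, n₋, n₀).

Answer: (1, 1, 0)

Derivation:
step 0: pivot 80 → sign +
step 1: pivot -1/20 → sign −
signature = (1, 1, 0)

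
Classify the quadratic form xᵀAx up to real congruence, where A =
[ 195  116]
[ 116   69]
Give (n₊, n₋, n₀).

Answer: (1, 1, 0)

Derivation:
step 0: pivot 195 → sign +
step 1: pivot -1/195 → sign −
signature = (1, 1, 0)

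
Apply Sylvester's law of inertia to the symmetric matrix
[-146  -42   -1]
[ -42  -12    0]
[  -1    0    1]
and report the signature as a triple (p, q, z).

Answer: (1, 1, 1)

Derivation:
step 0: pivot -146 → sign −
step 1: pivot 6/73 → sign +
step 2: row/col 2 already zero → sign 0
signature = (1, 1, 1)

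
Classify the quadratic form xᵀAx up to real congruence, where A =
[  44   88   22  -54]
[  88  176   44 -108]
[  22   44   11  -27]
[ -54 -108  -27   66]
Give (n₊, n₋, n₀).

step 0: pivot 44 → sign +
step 1: pivot -3/11 → sign −
step 2: row/col 2 already zero → sign 0
step 3: row/col 3 already zero → sign 0
signature = (1, 1, 2)

Answer: (1, 1, 2)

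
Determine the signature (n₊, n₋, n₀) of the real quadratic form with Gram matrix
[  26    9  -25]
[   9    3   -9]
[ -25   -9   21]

step 0: pivot 26 → sign +
step 1: pivot -3/26 → sign −
step 2: pivot -2 → sign −
signature = (1, 2, 0)

Answer: (1, 2, 0)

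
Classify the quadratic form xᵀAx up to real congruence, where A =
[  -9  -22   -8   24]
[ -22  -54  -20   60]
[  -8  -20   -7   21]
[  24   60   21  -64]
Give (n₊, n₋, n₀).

Answer: (1, 3, 0)

Derivation:
step 0: pivot -9 → sign −
step 1: pivot -2/9 → sign −
step 2: pivot 1 → sign +
step 3: pivot -1 → sign −
signature = (1, 3, 0)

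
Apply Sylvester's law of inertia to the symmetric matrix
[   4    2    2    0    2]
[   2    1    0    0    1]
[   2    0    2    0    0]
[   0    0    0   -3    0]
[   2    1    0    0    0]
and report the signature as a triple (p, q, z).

step 0: pivot 4 → sign +
step 1: pivot 1 → sign +
step 2: pivot -1 → sign −
step 3: pivot -3 → sign −
step 4: pivot -1 → sign −
signature = (2, 3, 0)

Answer: (2, 3, 0)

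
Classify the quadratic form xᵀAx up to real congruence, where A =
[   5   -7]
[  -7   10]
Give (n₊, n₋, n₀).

step 0: pivot 5 → sign +
step 1: pivot 1/5 → sign +
signature = (2, 0, 0)

Answer: (2, 0, 0)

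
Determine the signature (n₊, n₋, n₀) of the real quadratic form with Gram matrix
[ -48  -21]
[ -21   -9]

step 0: pivot -48 → sign −
step 1: pivot 3/16 → sign +
signature = (1, 1, 0)

Answer: (1, 1, 0)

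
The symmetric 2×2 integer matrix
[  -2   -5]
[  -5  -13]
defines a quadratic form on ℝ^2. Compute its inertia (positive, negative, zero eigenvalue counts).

step 0: pivot -2 → sign −
step 1: pivot -1/2 → sign −
signature = (0, 2, 0)

Answer: (0, 2, 0)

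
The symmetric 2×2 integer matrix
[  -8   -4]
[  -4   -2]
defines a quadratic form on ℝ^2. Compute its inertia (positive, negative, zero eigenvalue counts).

step 0: pivot -8 → sign −
step 1: row/col 1 already zero → sign 0
signature = (0, 1, 1)

Answer: (0, 1, 1)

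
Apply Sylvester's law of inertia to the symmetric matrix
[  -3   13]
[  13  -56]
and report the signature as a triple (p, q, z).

Answer: (1, 1, 0)

Derivation:
step 0: pivot -3 → sign −
step 1: pivot 1/3 → sign +
signature = (1, 1, 0)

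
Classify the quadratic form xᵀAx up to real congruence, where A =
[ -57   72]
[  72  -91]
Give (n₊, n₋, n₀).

Answer: (0, 2, 0)

Derivation:
step 0: pivot -57 → sign −
step 1: pivot -1/19 → sign −
signature = (0, 2, 0)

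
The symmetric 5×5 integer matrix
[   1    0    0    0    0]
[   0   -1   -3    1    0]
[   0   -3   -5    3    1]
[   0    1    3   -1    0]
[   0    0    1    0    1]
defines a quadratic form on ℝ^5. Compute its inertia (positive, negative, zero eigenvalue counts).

step 0: pivot 1 → sign +
step 1: pivot -1 → sign −
step 2: pivot 4 → sign +
step 3: pivot 3/4 → sign +
step 4: row/col 4 already zero → sign 0
signature = (3, 1, 1)

Answer: (3, 1, 1)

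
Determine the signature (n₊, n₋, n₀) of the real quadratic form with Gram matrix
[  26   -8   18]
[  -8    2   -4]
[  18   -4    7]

Answer: (1, 2, 0)

Derivation:
step 0: pivot 26 → sign +
step 1: pivot -6/13 → sign −
step 2: pivot -1/3 → sign −
signature = (1, 2, 0)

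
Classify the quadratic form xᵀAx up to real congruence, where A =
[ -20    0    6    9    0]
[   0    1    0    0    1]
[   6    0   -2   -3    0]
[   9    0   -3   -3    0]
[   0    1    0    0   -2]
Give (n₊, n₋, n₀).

Answer: (2, 3, 0)

Derivation:
step 0: pivot -20 → sign −
step 1: pivot 1 → sign +
step 2: pivot -1/5 → sign −
step 3: pivot 3/2 → sign +
step 4: pivot -3 → sign −
signature = (2, 3, 0)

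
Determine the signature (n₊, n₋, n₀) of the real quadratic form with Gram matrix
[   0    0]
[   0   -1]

Answer: (0, 1, 1)

Derivation:
step 0: pivot -1 → sign −
step 1: row/col 1 already zero → sign 0
signature = (0, 1, 1)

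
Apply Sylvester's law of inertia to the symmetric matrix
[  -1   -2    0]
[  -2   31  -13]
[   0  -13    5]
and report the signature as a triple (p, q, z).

step 0: pivot -1 → sign −
step 1: pivot 35 → sign +
step 2: pivot 6/35 → sign +
signature = (2, 1, 0)

Answer: (2, 1, 0)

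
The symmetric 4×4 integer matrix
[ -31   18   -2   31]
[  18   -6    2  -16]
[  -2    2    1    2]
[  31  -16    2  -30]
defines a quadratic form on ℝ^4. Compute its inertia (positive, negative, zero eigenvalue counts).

Answer: (2, 2, 0)

Derivation:
step 0: pivot -31 → sign −
step 1: pivot 138/31 → sign +
step 2: pivot 67/69 → sign +
step 3: pivot -3/67 → sign −
signature = (2, 2, 0)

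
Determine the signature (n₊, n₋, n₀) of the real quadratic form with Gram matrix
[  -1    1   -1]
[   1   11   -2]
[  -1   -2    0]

step 0: pivot -1 → sign −
step 1: pivot 12 → sign +
step 2: pivot 1/4 → sign +
signature = (2, 1, 0)

Answer: (2, 1, 0)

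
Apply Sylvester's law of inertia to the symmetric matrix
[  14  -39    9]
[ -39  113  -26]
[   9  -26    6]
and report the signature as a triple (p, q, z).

Answer: (3, 0, 0)

Derivation:
step 0: pivot 14 → sign +
step 1: pivot 61/14 → sign +
step 2: pivot 1/61 → sign +
signature = (3, 0, 0)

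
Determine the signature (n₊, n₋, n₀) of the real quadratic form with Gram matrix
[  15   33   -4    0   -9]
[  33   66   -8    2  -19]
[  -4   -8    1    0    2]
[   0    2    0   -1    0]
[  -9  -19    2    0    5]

Answer: (2, 3, 0)

Derivation:
step 0: pivot 15 → sign +
step 1: pivot -33/5 → sign −
step 2: pivot 1/33 → sign +
step 3: pivot -7/3 → sign −
step 4: pivot -2/7 → sign −
signature = (2, 3, 0)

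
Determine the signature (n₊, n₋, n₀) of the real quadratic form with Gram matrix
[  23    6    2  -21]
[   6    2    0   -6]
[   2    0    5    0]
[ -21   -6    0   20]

step 0: pivot 23 → sign +
step 1: pivot 10/23 → sign +
step 2: pivot 21/5 → sign +
step 3: pivot -1/7 → sign −
signature = (3, 1, 0)

Answer: (3, 1, 0)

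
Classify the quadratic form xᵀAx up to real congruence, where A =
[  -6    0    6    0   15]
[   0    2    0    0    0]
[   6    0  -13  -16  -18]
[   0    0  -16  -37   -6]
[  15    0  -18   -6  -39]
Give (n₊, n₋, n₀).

step 0: pivot -6 → sign −
step 1: pivot 2 → sign +
step 2: pivot -7 → sign −
step 3: pivot -3/7 → sign −
step 4: pivot 3/2 → sign +
signature = (2, 3, 0)

Answer: (2, 3, 0)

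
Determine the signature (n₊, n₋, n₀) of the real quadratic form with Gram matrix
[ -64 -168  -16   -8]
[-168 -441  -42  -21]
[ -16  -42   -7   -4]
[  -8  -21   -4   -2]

step 0: pivot -64 → sign −
step 1: pivot -3 → sign −
step 2: pivot 1/3 → sign +
step 3: row/col 3 already zero → sign 0
signature = (1, 2, 1)

Answer: (1, 2, 1)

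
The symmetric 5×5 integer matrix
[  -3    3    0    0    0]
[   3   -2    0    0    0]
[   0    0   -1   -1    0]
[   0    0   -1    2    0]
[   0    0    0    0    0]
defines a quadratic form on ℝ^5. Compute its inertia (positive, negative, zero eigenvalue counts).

step 0: pivot -3 → sign −
step 1: pivot 1 → sign +
step 2: pivot -1 → sign −
step 3: pivot 3 → sign +
step 4: row/col 4 already zero → sign 0
signature = (2, 2, 1)

Answer: (2, 2, 1)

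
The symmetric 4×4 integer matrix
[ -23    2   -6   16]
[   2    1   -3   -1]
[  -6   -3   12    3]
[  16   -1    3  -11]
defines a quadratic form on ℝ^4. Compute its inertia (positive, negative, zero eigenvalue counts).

step 0: pivot -23 → sign −
step 1: pivot 27/23 → sign +
step 2: pivot 3 → sign +
step 3: row/col 3 already zero → sign 0
signature = (2, 1, 1)

Answer: (2, 1, 1)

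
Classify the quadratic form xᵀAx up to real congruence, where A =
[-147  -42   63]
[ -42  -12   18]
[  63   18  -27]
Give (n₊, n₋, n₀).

step 0: pivot -147 → sign −
step 1: row/col 1 already zero → sign 0
step 2: row/col 2 already zero → sign 0
signature = (0, 1, 2)

Answer: (0, 1, 2)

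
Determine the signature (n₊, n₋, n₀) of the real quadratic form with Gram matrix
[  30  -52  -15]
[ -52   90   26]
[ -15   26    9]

step 0: pivot 30 → sign +
step 1: pivot -2/15 → sign −
step 2: pivot 3/2 → sign +
signature = (2, 1, 0)

Answer: (2, 1, 0)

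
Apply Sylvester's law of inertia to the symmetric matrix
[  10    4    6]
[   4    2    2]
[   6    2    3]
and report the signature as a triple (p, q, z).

Answer: (2, 1, 0)

Derivation:
step 0: pivot 10 → sign +
step 1: pivot 2/5 → sign +
step 2: pivot -1 → sign −
signature = (2, 1, 0)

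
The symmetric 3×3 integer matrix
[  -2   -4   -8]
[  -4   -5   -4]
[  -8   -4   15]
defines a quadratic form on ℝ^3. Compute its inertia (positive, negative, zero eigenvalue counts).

step 0: pivot -2 → sign −
step 1: pivot 3 → sign +
step 2: pivot -1 → sign −
signature = (1, 2, 0)

Answer: (1, 2, 0)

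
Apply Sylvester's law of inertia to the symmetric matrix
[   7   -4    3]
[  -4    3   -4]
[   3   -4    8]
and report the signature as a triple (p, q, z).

Answer: (2, 1, 0)

Derivation:
step 0: pivot 7 → sign +
step 1: pivot 5/7 → sign +
step 2: pivot -3/5 → sign −
signature = (2, 1, 0)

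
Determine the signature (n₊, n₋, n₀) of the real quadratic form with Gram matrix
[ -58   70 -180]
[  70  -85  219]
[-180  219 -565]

Answer: (0, 3, 0)

Derivation:
step 0: pivot -58 → sign −
step 1: pivot -15/29 → sign −
step 2: pivot -2/5 → sign −
signature = (0, 3, 0)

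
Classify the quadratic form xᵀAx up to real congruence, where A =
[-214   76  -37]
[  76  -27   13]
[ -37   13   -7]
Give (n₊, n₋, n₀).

step 0: pivot -214 → sign −
step 1: pivot -1/107 → sign −
step 2: pivot 3/2 → sign +
signature = (1, 2, 0)

Answer: (1, 2, 0)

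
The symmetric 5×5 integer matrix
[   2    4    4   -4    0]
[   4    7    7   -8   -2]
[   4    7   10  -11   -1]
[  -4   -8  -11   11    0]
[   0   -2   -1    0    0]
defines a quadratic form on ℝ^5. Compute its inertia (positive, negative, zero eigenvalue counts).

step 0: pivot 2 → sign +
step 1: pivot -1 → sign −
step 2: pivot 3 → sign +
step 3: pivot 11/3 → sign +
step 4: pivot -3/11 → sign −
signature = (3, 2, 0)

Answer: (3, 2, 0)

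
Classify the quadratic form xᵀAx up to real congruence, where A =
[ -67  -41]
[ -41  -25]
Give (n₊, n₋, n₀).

step 0: pivot -67 → sign −
step 1: pivot 6/67 → sign +
signature = (1, 1, 0)

Answer: (1, 1, 0)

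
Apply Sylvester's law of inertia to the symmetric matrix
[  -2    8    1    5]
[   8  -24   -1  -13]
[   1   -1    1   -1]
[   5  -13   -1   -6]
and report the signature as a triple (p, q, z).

Answer: (2, 2, 0)

Derivation:
step 0: pivot -2 → sign −
step 1: pivot 8 → sign +
step 2: pivot 3/8 → sign +
step 3: pivot -3 → sign −
signature = (2, 2, 0)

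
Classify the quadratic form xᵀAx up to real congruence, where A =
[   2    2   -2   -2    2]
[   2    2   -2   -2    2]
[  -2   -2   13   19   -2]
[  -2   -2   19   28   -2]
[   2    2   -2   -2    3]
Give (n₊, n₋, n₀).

step 0: pivot 2 → sign +
step 1: pivot 11 → sign +
step 2: pivot -3/11 → sign −
step 3: pivot 1 → sign +
step 4: row/col 4 already zero → sign 0
signature = (3, 1, 1)

Answer: (3, 1, 1)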